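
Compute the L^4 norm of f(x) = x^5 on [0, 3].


Step 1: ||f||_4 = (integral_0^3 |x^5|^4 dx)^(1/4)
     = (integral_0^3 x^20 dx)^(1/4)
Step 2: integral_0^3 x^20 dx = [x^21/(21)] from 0 to 3 = 3^21/21
     = 10460353203/21 = 4.981121e+08
Step 3: ||f||_4 = (4.981121e+08)^(1/4) = 149.393521


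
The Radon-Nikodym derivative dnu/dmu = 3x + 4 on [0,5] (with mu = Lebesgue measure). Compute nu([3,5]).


nu(A) = integral_A (dnu/dmu) dmu = integral_3^5 (3x + 4) dx
Step 1: Antiderivative F(x) = (3/2)x^2 + 4x
Step 2: F(5) = (3/2)*5^2 + 4*5 = 37.5 + 20 = 57.5
Step 3: F(3) = (3/2)*3^2 + 4*3 = 13.5 + 12 = 25.5
Step 4: nu([3,5]) = F(5) - F(3) = 57.5 - 25.5 = 32


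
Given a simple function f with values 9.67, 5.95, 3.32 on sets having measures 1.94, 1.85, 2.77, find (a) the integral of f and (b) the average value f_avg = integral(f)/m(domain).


Step 1: Integral = sum(value_i * measure_i)
= 9.67*1.94 + 5.95*1.85 + 3.32*2.77
= 18.7598 + 11.0075 + 9.1964
= 38.9637
Step 2: Total measure of domain = 1.94 + 1.85 + 2.77 = 6.56
Step 3: Average value = 38.9637 / 6.56 = 5.939588


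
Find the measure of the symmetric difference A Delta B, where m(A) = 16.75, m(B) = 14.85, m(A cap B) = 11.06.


m(A Delta B) = m(A) + m(B) - 2*m(A n B)
= 16.75 + 14.85 - 2*11.06
= 16.75 + 14.85 - 22.12
= 9.48


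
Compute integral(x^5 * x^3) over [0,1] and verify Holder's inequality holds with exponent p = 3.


Step 1: Exact integral of f*g = integral(x^8, 0, 1) = 1/9
     = 0.111111
Step 2: Holder bound with p=3, q=1.5:
  ||f||_p = (integral x^15 dx)^(1/3) = (1/16)^(1/3) = 0.39685
  ||g||_q = (integral x^4.5 dx)^(1/1.5) = (1/5.5)^(1/1.5) = 0.320941
Step 3: Holder bound = ||f||_p * ||g||_q = 0.39685 * 0.320941 = 0.127365
Verification: 0.111111 <= 0.127365 (Holder holds)


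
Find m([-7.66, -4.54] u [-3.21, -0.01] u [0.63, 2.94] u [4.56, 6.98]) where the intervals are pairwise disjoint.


For pairwise disjoint intervals, m(union) = sum of lengths.
= (-4.54 - -7.66) + (-0.01 - -3.21) + (2.94 - 0.63) + (6.98 - 4.56)
= 3.12 + 3.2 + 2.31 + 2.42
= 11.05


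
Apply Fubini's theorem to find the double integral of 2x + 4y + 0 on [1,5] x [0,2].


By Fubini, integrate in x first, then y.
Step 1: Fix y, integrate over x in [1,5]:
  integral(2x + 4y + 0, x=1..5)
  = 2*(5^2 - 1^2)/2 + (4y + 0)*(5 - 1)
  = 24 + (4y + 0)*4
  = 24 + 16y + 0
  = 24 + 16y
Step 2: Integrate over y in [0,2]:
  integral(24 + 16y, y=0..2)
  = 24*2 + 16*(2^2 - 0^2)/2
  = 48 + 32
  = 80


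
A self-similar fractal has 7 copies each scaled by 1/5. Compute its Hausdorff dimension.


For a self-similar set with N copies scaled by 1/r:
dim_H = log(N)/log(r) = log(7)/log(5)
= 1.94591/1.609438
= 1.209062


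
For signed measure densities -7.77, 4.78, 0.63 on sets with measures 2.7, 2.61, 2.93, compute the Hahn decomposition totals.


Step 1: Compute signed measure on each set:
  Set 1: -7.77 * 2.7 = -20.979
  Set 2: 4.78 * 2.61 = 12.4758
  Set 3: 0.63 * 2.93 = 1.8459
Step 2: Total signed measure = (-20.979) + (12.4758) + (1.8459)
     = -6.6573
Step 3: Positive part mu+(X) = sum of positive contributions = 14.3217
Step 4: Negative part mu-(X) = |sum of negative contributions| = 20.979


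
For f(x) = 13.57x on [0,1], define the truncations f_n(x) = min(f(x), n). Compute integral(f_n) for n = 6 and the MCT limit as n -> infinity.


f(x) = 13.57x on [0,1]; f_n(x) = min(13.57x, n). At n = 6:
Step 1: f(x) reaches 6 at x = 6/13.57 = 0.442152
Step 2: integral(f_6) = integral(13.57x, 0, 0.442152) + integral(6, 0.442152, 1)
       = 13.57*0.442152^2/2 + 6*(1 - 0.442152)
       = 1.326455 + 3.347089
       = 4.673545
Step 3: As n -> infinity, f_n increases to f, so by MCT integral(f_n) -> integral(f) = 13.57/2 = 6.785.
Convergence: integral(f_6) = 4.673545 -> 6.785 as n -> infinity


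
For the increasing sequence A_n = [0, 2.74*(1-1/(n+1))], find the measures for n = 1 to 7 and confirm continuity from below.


By continuity of measure from below: if A_n increases to A, then m(A_n) -> m(A).
Here A = [0, 2.74], so m(A) = 2.74
Step 1: a_1 = 2.74*(1 - 1/2) = 1.37, m(A_1) = 1.37
Step 2: a_2 = 2.74*(1 - 1/3) = 1.8267, m(A_2) = 1.8267
Step 3: a_3 = 2.74*(1 - 1/4) = 2.055, m(A_3) = 2.055
Step 4: a_4 = 2.74*(1 - 1/5) = 2.192, m(A_4) = 2.192
Step 5: a_5 = 2.74*(1 - 1/6) = 2.2833, m(A_5) = 2.2833
Step 6: a_6 = 2.74*(1 - 1/7) = 2.3486, m(A_6) = 2.3486
Step 7: a_7 = 2.74*(1 - 1/8) = 2.3975, m(A_7) = 2.3975
Limit: m(A_n) -> m([0,2.74]) = 2.74


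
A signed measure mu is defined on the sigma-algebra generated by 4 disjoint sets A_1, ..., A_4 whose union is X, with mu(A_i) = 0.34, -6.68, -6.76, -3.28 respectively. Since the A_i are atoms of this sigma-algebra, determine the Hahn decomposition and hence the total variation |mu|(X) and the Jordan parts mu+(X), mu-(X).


Step 1: Every measurable set is a union of atoms (the cells / points), so a Hahn decomposition is
  obtained by grouping atoms by sign: P = union of atoms with mu > 0, N = union of the remaining atoms.
  Atoms in P (indices): 1;  atoms in N (indices): 2, 3, 4
  Positive values: 0.34
  Negative values: -6.68, -6.76, -3.28
Step 2: mu+(X) = mu(P) = sum of positive atom values = 0.34
Step 3: mu-(X) = -mu(N) = sum of |negative atom values| = 16.72
Step 4: |mu|(X) = mu+(X) + mu-(X) = 0.34 + 16.72 = 17.06


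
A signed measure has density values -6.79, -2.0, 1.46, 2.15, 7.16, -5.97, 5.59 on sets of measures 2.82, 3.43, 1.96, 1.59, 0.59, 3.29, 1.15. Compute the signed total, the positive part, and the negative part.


Step 1: Compute signed measure on each set:
  Set 1: -6.79 * 2.82 = -19.1478
  Set 2: -2.0 * 3.43 = -6.86
  Set 3: 1.46 * 1.96 = 2.8616
  Set 4: 2.15 * 1.59 = 3.4185
  Set 5: 7.16 * 0.59 = 4.2244
  Set 6: -5.97 * 3.29 = -19.6413
  Set 7: 5.59 * 1.15 = 6.4285
Step 2: Total signed measure = (-19.1478) + (-6.86) + (2.8616) + (3.4185) + (4.2244) + (-19.6413) + (6.4285)
     = -28.7161
Step 3: Positive part mu+(X) = sum of positive contributions = 16.933
Step 4: Negative part mu-(X) = |sum of negative contributions| = 45.6491


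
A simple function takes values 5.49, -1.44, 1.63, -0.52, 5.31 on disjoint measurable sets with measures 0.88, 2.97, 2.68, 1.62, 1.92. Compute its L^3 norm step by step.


Step 1: Compute |f_i|^3 for each value:
  |5.49|^3 = 165.469149
  |-1.44|^3 = 2.985984
  |1.63|^3 = 4.330747
  |-0.52|^3 = 0.140608
  |5.31|^3 = 149.721291
Step 2: Multiply by measures and sum:
  165.469149 * 0.88 = 145.612851
  2.985984 * 2.97 = 8.868372
  4.330747 * 2.68 = 11.606402
  0.140608 * 1.62 = 0.227785
  149.721291 * 1.92 = 287.464879
Sum = 145.612851 + 8.868372 + 11.606402 + 0.227785 + 287.464879 = 453.780289
Step 3: Take the p-th root:
||f||_3 = (453.780289)^(1/3) = 7.684493


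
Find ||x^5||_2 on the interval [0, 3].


Step 1: ||f||_2 = (integral_0^3 |x^5|^2 dx)^(1/2)
     = (integral_0^3 x^10 dx)^(1/2)
Step 2: integral_0^3 x^10 dx = [x^11/(11)] from 0 to 3 = 3^11/11
     = 177147/11 = 16104.272727
Step 3: ||f||_2 = (16104.272727)^(1/2) = 126.902611


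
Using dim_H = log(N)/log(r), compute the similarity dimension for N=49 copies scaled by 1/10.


For a self-similar set with N copies scaled by 1/r:
dim_H = log(N)/log(r) = log(49)/log(10)
= 3.89182/2.302585
= 1.690196


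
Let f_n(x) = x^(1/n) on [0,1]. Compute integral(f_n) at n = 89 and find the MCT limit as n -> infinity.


At n = 89: f_89(x) = x^(1/89).
Step 1: integral(x^(1/89), 0, 1) = [x^(1/89+1) / (1/89+1)] from 0 to 1
     = 1 / (1/89 + 1) = 1 / ((89+1)/89) = 89/(89+1)
     = 89/90 = 0.988889
Step 2: As n -> infinity, f_n(x) = x^(1/n) -> 1 for x in (0,1], and f_n is increasing in n.
By MCT, lim_n integral(f_n) = integral(lim_n f_n) = integral(1, 0, 1) = 1.
Step 3: Verify convergence: 89/90 = 0.988889 -> 1


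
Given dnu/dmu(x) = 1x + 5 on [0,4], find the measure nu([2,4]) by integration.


nu(A) = integral_A (dnu/dmu) dmu = integral_2^4 (1x + 5) dx
Step 1: Antiderivative F(x) = (1/2)x^2 + 5x
Step 2: F(4) = (1/2)*4^2 + 5*4 = 8 + 20 = 28
Step 3: F(2) = (1/2)*2^2 + 5*2 = 2 + 10 = 12
Step 4: nu([2,4]) = F(4) - F(2) = 28 - 12 = 16


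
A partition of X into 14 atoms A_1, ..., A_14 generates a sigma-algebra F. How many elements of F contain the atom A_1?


Each element of F is a union of some subset S of the 14 atoms.
The element contains A_1 iff A_1 is in S.
So we count subsets S of {A_1,...,A_14} with A_1 in S: choose freely among the other 13 atoms.
Count = 2^(14-1) = 2^13 = 8192.


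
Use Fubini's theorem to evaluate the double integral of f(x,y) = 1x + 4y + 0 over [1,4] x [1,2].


By Fubini, integrate in x first, then y.
Step 1: Fix y, integrate over x in [1,4]:
  integral(1x + 4y + 0, x=1..4)
  = 1*(4^2 - 1^2)/2 + (4y + 0)*(4 - 1)
  = 7.5 + (4y + 0)*3
  = 7.5 + 12y + 0
  = 7.5 + 12y
Step 2: Integrate over y in [1,2]:
  integral(7.5 + 12y, y=1..2)
  = 7.5*1 + 12*(2^2 - 1^2)/2
  = 7.5 + 18
  = 25.5


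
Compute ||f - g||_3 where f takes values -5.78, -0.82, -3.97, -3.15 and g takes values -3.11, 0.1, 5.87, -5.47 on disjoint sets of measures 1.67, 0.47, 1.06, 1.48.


Step 1: Compute differences f_i - g_i:
  -5.78 - -3.11 = -2.67
  -0.82 - 0.1 = -0.92
  -3.97 - 5.87 = -9.84
  -3.15 - -5.47 = 2.32
Step 2: Compute |diff|^3 * measure for each set:
  |-2.67|^3 * 1.67 = 19.034163 * 1.67 = 31.787052
  |-0.92|^3 * 0.47 = 0.778688 * 0.47 = 0.365983
  |-9.84|^3 * 1.06 = 952.763904 * 1.06 = 1009.929738
  |2.32|^3 * 1.48 = 12.487168 * 1.48 = 18.481009
Step 3: Sum = 1060.563782
Step 4: ||f-g||_3 = (1060.563782)^(1/3) = 10.197936


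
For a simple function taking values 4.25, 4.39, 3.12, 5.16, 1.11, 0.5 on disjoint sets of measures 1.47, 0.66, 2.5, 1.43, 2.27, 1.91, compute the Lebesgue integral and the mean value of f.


Step 1: Integral = sum(value_i * measure_i)
= 4.25*1.47 + 4.39*0.66 + 3.12*2.5 + 5.16*1.43 + 1.11*2.27 + 0.5*1.91
= 6.2475 + 2.8974 + 7.8 + 7.3788 + 2.5197 + 0.955
= 27.7984
Step 2: Total measure of domain = 1.47 + 0.66 + 2.5 + 1.43 + 2.27 + 1.91 = 10.24
Step 3: Average value = 27.7984 / 10.24 = 2.714688


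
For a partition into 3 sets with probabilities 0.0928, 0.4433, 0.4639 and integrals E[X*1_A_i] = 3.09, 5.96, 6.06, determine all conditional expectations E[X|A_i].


For each cell A_i: E[X|A_i] = E[X*1_A_i] / P(A_i)
Step 1: E[X|A_1] = 3.09 / 0.0928 = 33.297414
Step 2: E[X|A_2] = 5.96 / 0.4433 = 13.44462
Step 3: E[X|A_3] = 6.06 / 0.4639 = 13.06316
Verification: E[X] = sum E[X*1_A_i] = 3.09 + 5.96 + 6.06 = 15.11


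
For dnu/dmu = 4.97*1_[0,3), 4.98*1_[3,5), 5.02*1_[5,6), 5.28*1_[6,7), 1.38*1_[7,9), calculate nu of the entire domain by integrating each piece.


Integrate each piece of the Radon-Nikodym derivative:
Step 1: integral_0^3 4.97 dx = 4.97*(3-0) = 4.97*3 = 14.91
Step 2: integral_3^5 4.98 dx = 4.98*(5-3) = 4.98*2 = 9.96
Step 3: integral_5^6 5.02 dx = 5.02*(6-5) = 5.02*1 = 5.02
Step 4: integral_6^7 5.28 dx = 5.28*(7-6) = 5.28*1 = 5.28
Step 5: integral_7^9 1.38 dx = 1.38*(9-7) = 1.38*2 = 2.76
Total: 14.91 + 9.96 + 5.02 + 5.28 + 2.76 = 37.93


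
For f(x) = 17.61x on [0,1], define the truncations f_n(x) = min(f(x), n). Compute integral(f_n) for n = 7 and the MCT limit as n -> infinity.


f(x) = 17.61x on [0,1]; f_n(x) = min(17.61x, n). At n = 7:
Step 1: f(x) reaches 7 at x = 7/17.61 = 0.397501
Step 2: integral(f_7) = integral(17.61x, 0, 0.397501) + integral(7, 0.397501, 1)
       = 17.61*0.397501^2/2 + 7*(1 - 0.397501)
       = 1.391255 + 4.21749
       = 5.608745
Step 3: As n -> infinity, f_n increases to f, so by MCT integral(f_n) -> integral(f) = 17.61/2 = 8.805.
Convergence: integral(f_7) = 5.608745 -> 8.805 as n -> infinity


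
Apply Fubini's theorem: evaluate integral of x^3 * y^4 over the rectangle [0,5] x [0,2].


By Fubini's theorem, the double integral factors as a product of single integrals:
Step 1: integral_0^5 x^3 dx = [x^4/4] from 0 to 5
     = 5^4/4 = 156.25
Step 2: integral_0^2 y^4 dy = [y^5/5] from 0 to 2
     = 2^5/5 = 6.4
Step 3: Double integral = 156.25 * 6.4 = 1000


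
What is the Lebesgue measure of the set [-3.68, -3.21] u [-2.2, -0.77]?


For pairwise disjoint intervals, m(union) = sum of lengths.
= (-3.21 - -3.68) + (-0.77 - -2.2)
= 0.47 + 1.43
= 1.9


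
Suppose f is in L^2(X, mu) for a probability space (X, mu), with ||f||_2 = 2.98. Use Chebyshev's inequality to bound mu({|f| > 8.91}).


Chebyshev/Markov inequality: mu(|f| > eps) <= (||f||_p / eps)^p
Step 1: ||f||_2 / eps = 2.98 / 8.91 = 0.334456
Step 2: Raise to power p = 2:
  (0.334456)^2 = 0.111861
Step 3: Therefore mu(|f| > 8.91) <= 0.111861


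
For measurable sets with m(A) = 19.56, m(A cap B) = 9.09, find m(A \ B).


m(A \ B) = m(A) - m(A n B)
= 19.56 - 9.09
= 10.47


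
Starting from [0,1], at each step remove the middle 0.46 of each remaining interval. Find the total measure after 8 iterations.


Step 1: At each step, fraction remaining = 1 - 0.46 = 0.54
Step 2: After 8 steps, measure = (0.54)^8
Result = 0.00723


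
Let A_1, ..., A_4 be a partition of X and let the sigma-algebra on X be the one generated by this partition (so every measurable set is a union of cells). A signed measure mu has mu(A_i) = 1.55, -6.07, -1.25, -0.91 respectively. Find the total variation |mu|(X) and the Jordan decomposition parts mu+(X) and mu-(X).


Step 1: Every measurable set is a union of atoms (the cells / points), so a Hahn decomposition is
  obtained by grouping atoms by sign: P = union of atoms with mu > 0, N = union of the remaining atoms.
  Atoms in P (indices): 1;  atoms in N (indices): 2, 3, 4
  Positive values: 1.55
  Negative values: -6.07, -1.25, -0.91
Step 2: mu+(X) = mu(P) = sum of positive atom values = 1.55
Step 3: mu-(X) = -mu(N) = sum of |negative atom values| = 8.23
Step 4: |mu|(X) = mu+(X) + mu-(X) = 1.55 + 8.23 = 9.78


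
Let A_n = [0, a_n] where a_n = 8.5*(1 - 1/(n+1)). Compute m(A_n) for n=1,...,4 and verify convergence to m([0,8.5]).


By continuity of measure from below: if A_n increases to A, then m(A_n) -> m(A).
Here A = [0, 8.5], so m(A) = 8.5
Step 1: a_1 = 8.5*(1 - 1/2) = 4.25, m(A_1) = 4.25
Step 2: a_2 = 8.5*(1 - 1/3) = 5.6667, m(A_2) = 5.6667
Step 3: a_3 = 8.5*(1 - 1/4) = 6.375, m(A_3) = 6.375
Step 4: a_4 = 8.5*(1 - 1/5) = 6.8, m(A_4) = 6.8
Limit: m(A_n) -> m([0,8.5]) = 8.5


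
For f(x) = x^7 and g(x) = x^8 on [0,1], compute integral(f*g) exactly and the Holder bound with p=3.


Step 1: Exact integral of f*g = integral(x^15, 0, 1) = 1/16
     = 0.0625
Step 2: Holder bound with p=3, q=1.5:
  ||f||_p = (integral x^21 dx)^(1/3) = (1/22)^(1/3) = 0.356883
  ||g||_q = (integral x^12 dx)^(1/1.5) = (1/13)^(1/1.5) = 0.180872
Step 3: Holder bound = ||f||_p * ||g||_q = 0.356883 * 0.180872 = 0.06455
Verification: 0.0625 <= 0.06455 (Holder holds)


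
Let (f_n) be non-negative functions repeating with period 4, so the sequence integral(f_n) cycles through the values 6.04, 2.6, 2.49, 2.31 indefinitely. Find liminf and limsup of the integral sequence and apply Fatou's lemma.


The sequence (integral(f_n)) is periodic with period 4, repeating the values 6.04, 2.6, 2.49, 2.31 indefinitely.
Step 1: For a periodic sequence, every tail (a_m, a_(m+1), ...) contains all 4 period values infinitely often.
Step 2: Hence inf of every tail = min of the period values = min(6.04, 2.6, 2.49, 2.31) = 2.31.
        liminf_n integral(f_n) = sup over m of (inf of tail from m) = 2.31.
Step 3: Similarly sup of every tail = max of the period values = 6.04.
        limsup_n integral(f_n) = 6.04.
Step 4: Fatou's lemma: integral(liminf_n f_n) <= liminf_n integral(f_n) = 2.31.
        So the integral of the pointwise liminf is at most 2.31.


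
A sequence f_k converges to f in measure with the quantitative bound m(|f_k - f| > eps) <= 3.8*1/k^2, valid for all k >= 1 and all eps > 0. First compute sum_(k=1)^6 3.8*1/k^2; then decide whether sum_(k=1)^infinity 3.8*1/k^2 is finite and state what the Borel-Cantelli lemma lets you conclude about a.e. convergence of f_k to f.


Step 1: List the terms 3.8*1/k^2 for k = 1 to 6:
  k=1: 3.8
  k=2: 0.95
  k=3: 0.422222
  k=4: 0.2375
  k=5: 0.152
  k=6: 0.105556
Step 2: Partial sum = 3.8 + 0.95 + 0.422222 + 0.2375 + 0.152 + 0.105556
     = 5.667278
Step 3: The full series sum_(k>=1) 3.8*1/k^2 converges (p-series with p = 2 > 1; a constant multiple of a convergent series converges).
Step 4: Fix eps > 0. Since sum_k m(|f_k - f| > eps) < infinity, the Borel-Cantelli lemma gives
        m(limsup_k {|f_k - f| > eps}) = 0, i.e. for a.e. x, |f_k(x) - f(x)| <= eps for all large k.
        Applying this with eps = 1/j for j = 1, 2, ... and intersecting the countably many full-measure sets,
        for a.e. x we get limsup_k |f_k(x) - f(x)| <= 1/j for every j, hence f_k -> f almost everywhere.
Conclusion: series converges; Borel-Cantelli yields f_k -> f a.e.


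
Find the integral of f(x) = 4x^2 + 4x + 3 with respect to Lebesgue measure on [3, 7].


The Lebesgue integral of a Riemann-integrable function agrees with the Riemann integral.
Antiderivative F(x) = (4/3)x^3 + (4/2)x^2 + 3x
F(7) = (4/3)*7^3 + (4/2)*7^2 + 3*7
     = (4/3)*343 + (4/2)*49 + 3*7
     = 457.333333 + 98 + 21
     = 576.333333
F(3) = 63
Integral = F(7) - F(3) = 576.333333 - 63 = 513.333333


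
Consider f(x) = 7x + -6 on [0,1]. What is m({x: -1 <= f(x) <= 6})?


f^(-1)([-1, 6]) = {x : -1 <= 7x + -6 <= 6}
Solving: (-1 - -6)/7 <= x <= (6 - -6)/7
= [0.714286, 1.714286]
Intersecting with [0,1]: [0.714286, 1]
Measure = 1 - 0.714286 = 0.285714


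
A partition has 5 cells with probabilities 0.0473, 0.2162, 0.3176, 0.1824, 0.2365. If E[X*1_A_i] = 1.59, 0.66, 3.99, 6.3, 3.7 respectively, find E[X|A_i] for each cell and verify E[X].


For each cell A_i: E[X|A_i] = E[X*1_A_i] / P(A_i)
Step 1: E[X|A_1] = 1.59 / 0.0473 = 33.615222
Step 2: E[X|A_2] = 0.66 / 0.2162 = 3.052729
Step 3: E[X|A_3] = 3.99 / 0.3176 = 12.562972
Step 4: E[X|A_4] = 6.3 / 0.1824 = 34.539474
Step 5: E[X|A_5] = 3.7 / 0.2365 = 15.64482
Verification: E[X] = sum E[X*1_A_i] = 1.59 + 0.66 + 3.99 + 6.3 + 3.7 = 16.24


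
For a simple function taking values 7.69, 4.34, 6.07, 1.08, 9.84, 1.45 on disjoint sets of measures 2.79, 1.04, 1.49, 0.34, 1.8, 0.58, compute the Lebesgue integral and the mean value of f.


Step 1: Integral = sum(value_i * measure_i)
= 7.69*2.79 + 4.34*1.04 + 6.07*1.49 + 1.08*0.34 + 9.84*1.8 + 1.45*0.58
= 21.4551 + 4.5136 + 9.0443 + 0.3672 + 17.712 + 0.841
= 53.9332
Step 2: Total measure of domain = 2.79 + 1.04 + 1.49 + 0.34 + 1.8 + 0.58 = 8.04
Step 3: Average value = 53.9332 / 8.04 = 6.708109


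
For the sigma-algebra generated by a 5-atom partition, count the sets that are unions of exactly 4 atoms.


Each element of F is a union of some subset of the 5 atoms.
Elements that are unions of exactly 4 atoms correspond to 4-element subsets of the 5 atoms.
Count = C(5, 4) = 5! / (4! * 1!) = 5.


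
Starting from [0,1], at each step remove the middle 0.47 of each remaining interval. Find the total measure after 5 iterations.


Step 1: At each step, fraction remaining = 1 - 0.47 = 0.53
Step 2: After 5 steps, measure = (0.53)^5
Step 3: Computing the power step by step:
  After step 1: 0.53
  After step 2: 0.2809
  After step 3: 0.148877
  After step 4: 0.078905
  After step 5: 0.04182
Result = 0.04182


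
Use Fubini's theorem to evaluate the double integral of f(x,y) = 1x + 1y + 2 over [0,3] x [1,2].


By Fubini, integrate in x first, then y.
Step 1: Fix y, integrate over x in [0,3]:
  integral(1x + 1y + 2, x=0..3)
  = 1*(3^2 - 0^2)/2 + (1y + 2)*(3 - 0)
  = 4.5 + (1y + 2)*3
  = 4.5 + 3y + 6
  = 10.5 + 3y
Step 2: Integrate over y in [1,2]:
  integral(10.5 + 3y, y=1..2)
  = 10.5*1 + 3*(2^2 - 1^2)/2
  = 10.5 + 4.5
  = 15


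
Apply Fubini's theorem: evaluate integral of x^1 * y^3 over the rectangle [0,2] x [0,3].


By Fubini's theorem, the double integral factors as a product of single integrals:
Step 1: integral_0^2 x^1 dx = [x^2/2] from 0 to 2
     = 2^2/2 = 2
Step 2: integral_0^3 y^3 dy = [y^4/4] from 0 to 3
     = 3^4/4 = 20.25
Step 3: Double integral = 2 * 20.25 = 40.5


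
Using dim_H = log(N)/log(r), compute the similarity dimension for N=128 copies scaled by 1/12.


For a self-similar set with N copies scaled by 1/r:
dim_H = log(N)/log(r) = log(128)/log(12)
= 4.85203/2.484907
= 1.952601


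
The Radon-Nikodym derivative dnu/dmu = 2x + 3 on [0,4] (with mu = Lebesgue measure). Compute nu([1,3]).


nu(A) = integral_A (dnu/dmu) dmu = integral_1^3 (2x + 3) dx
Step 1: Antiderivative F(x) = (2/2)x^2 + 3x
Step 2: F(3) = (2/2)*3^2 + 3*3 = 9 + 9 = 18
Step 3: F(1) = (2/2)*1^2 + 3*1 = 1 + 3 = 4
Step 4: nu([1,3]) = F(3) - F(1) = 18 - 4 = 14


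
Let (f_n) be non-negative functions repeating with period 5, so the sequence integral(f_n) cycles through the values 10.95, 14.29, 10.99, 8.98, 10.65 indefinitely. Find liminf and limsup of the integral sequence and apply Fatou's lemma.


The sequence (integral(f_n)) is periodic with period 5, repeating the values 10.95, 14.29, 10.99, 8.98, 10.65 indefinitely.
Step 1: For a periodic sequence, every tail (a_m, a_(m+1), ...) contains all 5 period values infinitely often.
Step 2: Hence inf of every tail = min of the period values = min(10.95, 14.29, 10.99, 8.98, 10.65) = 8.98.
        liminf_n integral(f_n) = sup over m of (inf of tail from m) = 8.98.
Step 3: Similarly sup of every tail = max of the period values = 14.29.
        limsup_n integral(f_n) = 14.29.
Step 4: Fatou's lemma: integral(liminf_n f_n) <= liminf_n integral(f_n) = 8.98.
        So the integral of the pointwise liminf is at most 8.98.


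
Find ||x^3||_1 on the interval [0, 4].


Step 1: ||f||_1 = (integral_0^4 |x^3|^1 dx)^(1/1)
     = (integral_0^4 x^3 dx)^(1/1)
Step 2: integral_0^4 x^3 dx = [x^4/(4)] from 0 to 4 = 4^4/4
     = 256/4 = 64
Step 3: ||f||_1 = (64)^(1/1) = 64


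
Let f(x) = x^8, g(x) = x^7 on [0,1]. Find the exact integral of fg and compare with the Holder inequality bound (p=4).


Step 1: Exact integral of f*g = integral(x^15, 0, 1) = 1/16
     = 0.0625
Step 2: Holder bound with p=4, q=1.333333:
  ||f||_p = (integral x^32 dx)^(1/4) = (1/33)^(1/4) = 0.417226
  ||g||_q = (integral x^9.333333 dx)^(1/1.333333) = (1/10.333333)^(1/1.333333) = 0.173508
Step 3: Holder bound = ||f||_p * ||g||_q = 0.417226 * 0.173508 = 0.072392
Verification: 0.0625 <= 0.072392 (Holder holds)


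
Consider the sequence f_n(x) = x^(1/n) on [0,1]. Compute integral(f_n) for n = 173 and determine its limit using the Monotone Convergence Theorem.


At n = 173: f_173(x) = x^(1/173).
Step 1: integral(x^(1/173), 0, 1) = [x^(1/173+1) / (1/173+1)] from 0 to 1
     = 1 / (1/173 + 1) = 1 / ((173+1)/173) = 173/(173+1)
     = 173/174 = 0.994253
Step 2: As n -> infinity, f_n(x) = x^(1/n) -> 1 for x in (0,1], and f_n is increasing in n.
By MCT, lim_n integral(f_n) = integral(lim_n f_n) = integral(1, 0, 1) = 1.
Step 3: Verify convergence: 173/174 = 0.994253 -> 1


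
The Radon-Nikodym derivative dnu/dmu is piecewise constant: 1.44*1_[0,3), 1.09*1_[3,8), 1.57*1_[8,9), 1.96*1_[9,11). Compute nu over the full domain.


Integrate each piece of the Radon-Nikodym derivative:
Step 1: integral_0^3 1.44 dx = 1.44*(3-0) = 1.44*3 = 4.32
Step 2: integral_3^8 1.09 dx = 1.09*(8-3) = 1.09*5 = 5.45
Step 3: integral_8^9 1.57 dx = 1.57*(9-8) = 1.57*1 = 1.57
Step 4: integral_9^11 1.96 dx = 1.96*(11-9) = 1.96*2 = 3.92
Total: 4.32 + 5.45 + 1.57 + 3.92 = 15.26


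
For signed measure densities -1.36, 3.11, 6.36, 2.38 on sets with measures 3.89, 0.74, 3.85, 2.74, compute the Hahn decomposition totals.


Step 1: Compute signed measure on each set:
  Set 1: -1.36 * 3.89 = -5.2904
  Set 2: 3.11 * 0.74 = 2.3014
  Set 3: 6.36 * 3.85 = 24.486
  Set 4: 2.38 * 2.74 = 6.5212
Step 2: Total signed measure = (-5.2904) + (2.3014) + (24.486) + (6.5212)
     = 28.0182
Step 3: Positive part mu+(X) = sum of positive contributions = 33.3086
Step 4: Negative part mu-(X) = |sum of negative contributions| = 5.2904


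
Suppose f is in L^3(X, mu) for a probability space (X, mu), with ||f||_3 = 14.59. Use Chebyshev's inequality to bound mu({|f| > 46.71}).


Chebyshev/Markov inequality: mu(|f| > eps) <= (||f||_p / eps)^p
Step 1: ||f||_3 / eps = 14.59 / 46.71 = 0.312353
Step 2: Raise to power p = 3:
  (0.312353)^3 = 0.030474
Step 3: Therefore mu(|f| > 46.71) <= 0.030474


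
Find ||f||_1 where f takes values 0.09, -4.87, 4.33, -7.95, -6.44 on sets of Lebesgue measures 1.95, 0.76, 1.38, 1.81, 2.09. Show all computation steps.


Step 1: Compute |f_i|^1 for each value:
  |0.09|^1 = 0.09
  |-4.87|^1 = 4.87
  |4.33|^1 = 4.33
  |-7.95|^1 = 7.95
  |-6.44|^1 = 6.44
Step 2: Multiply by measures and sum:
  0.09 * 1.95 = 0.1755
  4.87 * 0.76 = 3.7012
  4.33 * 1.38 = 5.9754
  7.95 * 1.81 = 14.3895
  6.44 * 2.09 = 13.4596
Sum = 0.1755 + 3.7012 + 5.9754 + 14.3895 + 13.4596 = 37.7012
Step 3: Take the p-th root:
||f||_1 = (37.7012)^(1/1) = 37.7012


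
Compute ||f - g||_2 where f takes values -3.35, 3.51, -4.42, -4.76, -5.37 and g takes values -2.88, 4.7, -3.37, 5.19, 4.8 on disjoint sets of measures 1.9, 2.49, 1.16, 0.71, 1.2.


Step 1: Compute differences f_i - g_i:
  -3.35 - -2.88 = -0.47
  3.51 - 4.7 = -1.19
  -4.42 - -3.37 = -1.05
  -4.76 - 5.19 = -9.95
  -5.37 - 4.8 = -10.17
Step 2: Compute |diff|^2 * measure for each set:
  |-0.47|^2 * 1.9 = 0.2209 * 1.9 = 0.41971
  |-1.19|^2 * 2.49 = 1.4161 * 2.49 = 3.526089
  |-1.05|^2 * 1.16 = 1.1025 * 1.16 = 1.2789
  |-9.95|^2 * 0.71 = 99.0025 * 0.71 = 70.291775
  |-10.17|^2 * 1.2 = 103.4289 * 1.2 = 124.11468
Step 3: Sum = 199.631154
Step 4: ||f-g||_2 = (199.631154)^(1/2) = 14.129089


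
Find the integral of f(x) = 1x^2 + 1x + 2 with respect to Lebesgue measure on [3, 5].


The Lebesgue integral of a Riemann-integrable function agrees with the Riemann integral.
Antiderivative F(x) = (1/3)x^3 + (1/2)x^2 + 2x
F(5) = (1/3)*5^3 + (1/2)*5^2 + 2*5
     = (1/3)*125 + (1/2)*25 + 2*5
     = 41.666667 + 12.5 + 10
     = 64.166667
F(3) = 19.5
Integral = F(5) - F(3) = 64.166667 - 19.5 = 44.666667


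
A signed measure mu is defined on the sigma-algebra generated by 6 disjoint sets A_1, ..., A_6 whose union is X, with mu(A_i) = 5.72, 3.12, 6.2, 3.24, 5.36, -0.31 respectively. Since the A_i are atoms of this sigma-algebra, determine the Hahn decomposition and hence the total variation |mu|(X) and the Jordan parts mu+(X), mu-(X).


Step 1: Every measurable set is a union of atoms (the cells / points), so a Hahn decomposition is
  obtained by grouping atoms by sign: P = union of atoms with mu > 0, N = union of the remaining atoms.
  Atoms in P (indices): 1, 2, 3, 4, 5;  atoms in N (indices): 6
  Positive values: 5.72, 3.12, 6.2, 3.24, 5.36
  Negative values: -0.31
Step 2: mu+(X) = mu(P) = sum of positive atom values = 23.64
Step 3: mu-(X) = -mu(N) = sum of |negative atom values| = 0.31
Step 4: |mu|(X) = mu+(X) + mu-(X) = 23.64 + 0.31 = 23.95


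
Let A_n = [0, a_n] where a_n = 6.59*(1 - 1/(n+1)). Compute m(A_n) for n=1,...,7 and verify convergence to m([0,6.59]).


By continuity of measure from below: if A_n increases to A, then m(A_n) -> m(A).
Here A = [0, 6.59], so m(A) = 6.59
Step 1: a_1 = 6.59*(1 - 1/2) = 3.295, m(A_1) = 3.295
Step 2: a_2 = 6.59*(1 - 1/3) = 4.3933, m(A_2) = 4.3933
Step 3: a_3 = 6.59*(1 - 1/4) = 4.9425, m(A_3) = 4.9425
Step 4: a_4 = 6.59*(1 - 1/5) = 5.272, m(A_4) = 5.272
Step 5: a_5 = 6.59*(1 - 1/6) = 5.4917, m(A_5) = 5.4917
Step 6: a_6 = 6.59*(1 - 1/7) = 5.6486, m(A_6) = 5.6486
Step 7: a_7 = 6.59*(1 - 1/8) = 5.7662, m(A_7) = 5.7662
Limit: m(A_n) -> m([0,6.59]) = 6.59


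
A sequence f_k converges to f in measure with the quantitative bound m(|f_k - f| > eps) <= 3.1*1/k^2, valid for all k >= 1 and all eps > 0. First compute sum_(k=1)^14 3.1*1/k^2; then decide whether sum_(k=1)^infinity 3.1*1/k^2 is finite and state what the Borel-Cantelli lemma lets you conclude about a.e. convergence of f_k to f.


Step 1: List the terms 3.1*1/k^2 for k = 1 to 14:
  k=1: 3.1
  k=2: 0.775
  k=3: 0.344444
  k=4: 0.19375
  k=5: 0.124
  k=6: 0.086111
  k=7: 0.063265
  k=8: 0.048438
  k=9: 0.038272
  k=10: 0.031
  k=11: 0.02562
  k=12: 0.021528
  k=13: 0.018343
  k=14: 0.015816
Step 2: Partial sum = 3.1 + 0.775 + 0.344444 + 0.19375 + 0.124 + 0.086111 + 0.063265 + 0.048438 + 0.038272 + 0.031 + 0.02562 + 0.021528 + 0.018343 + 0.015816
     = 4.885587
Step 3: The full series sum_(k>=1) 3.1*1/k^2 converges (p-series with p = 2 > 1; a constant multiple of a convergent series converges).
Step 4: Fix eps > 0. Since sum_k m(|f_k - f| > eps) < infinity, the Borel-Cantelli lemma gives
        m(limsup_k {|f_k - f| > eps}) = 0, i.e. for a.e. x, |f_k(x) - f(x)| <= eps for all large k.
        Applying this with eps = 1/j for j = 1, 2, ... and intersecting the countably many full-measure sets,
        for a.e. x we get limsup_k |f_k(x) - f(x)| <= 1/j for every j, hence f_k -> f almost everywhere.
Conclusion: series converges; Borel-Cantelli yields f_k -> f a.e.


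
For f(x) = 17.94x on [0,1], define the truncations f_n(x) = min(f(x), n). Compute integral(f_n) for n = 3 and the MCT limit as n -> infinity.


f(x) = 17.94x on [0,1]; f_n(x) = min(17.94x, n). At n = 3:
Step 1: f(x) reaches 3 at x = 3/17.94 = 0.167224
Step 2: integral(f_3) = integral(17.94x, 0, 0.167224) + integral(3, 0.167224, 1)
       = 17.94*0.167224^2/2 + 3*(1 - 0.167224)
       = 0.250836 + 2.498328
       = 2.749164
Step 3: As n -> infinity, f_n increases to f, so by MCT integral(f_n) -> integral(f) = 17.94/2 = 8.97.
Convergence: integral(f_3) = 2.749164 -> 8.97 as n -> infinity


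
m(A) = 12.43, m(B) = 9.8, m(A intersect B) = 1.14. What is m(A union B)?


By inclusion-exclusion: m(A u B) = m(A) + m(B) - m(A n B)
= 12.43 + 9.8 - 1.14
= 21.09


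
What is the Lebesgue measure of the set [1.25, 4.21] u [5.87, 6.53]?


For pairwise disjoint intervals, m(union) = sum of lengths.
= (4.21 - 1.25) + (6.53 - 5.87)
= 2.96 + 0.66
= 3.62


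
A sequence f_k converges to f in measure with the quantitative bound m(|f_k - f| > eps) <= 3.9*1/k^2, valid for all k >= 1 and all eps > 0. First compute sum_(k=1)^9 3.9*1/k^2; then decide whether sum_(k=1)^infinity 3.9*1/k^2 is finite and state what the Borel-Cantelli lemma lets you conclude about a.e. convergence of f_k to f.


Step 1: List the terms 3.9*1/k^2 for k = 1 to 9:
  k=1: 3.9
  k=2: 0.975
  k=3: 0.433333
  k=4: 0.24375
  k=5: 0.156
  k=6: 0.108333
  k=7: 0.079592
  k=8: 0.060937
  k=9: 0.048148
Step 2: Partial sum = 3.9 + 0.975 + 0.433333 + 0.24375 + 0.156 + 0.108333 + 0.079592 + 0.060937 + 0.048148
     = 6.005094
Step 3: The full series sum_(k>=1) 3.9*1/k^2 converges (p-series with p = 2 > 1; a constant multiple of a convergent series converges).
Step 4: Fix eps > 0. Since sum_k m(|f_k - f| > eps) < infinity, the Borel-Cantelli lemma gives
        m(limsup_k {|f_k - f| > eps}) = 0, i.e. for a.e. x, |f_k(x) - f(x)| <= eps for all large k.
        Applying this with eps = 1/j for j = 1, 2, ... and intersecting the countably many full-measure sets,
        for a.e. x we get limsup_k |f_k(x) - f(x)| <= 1/j for every j, hence f_k -> f almost everywhere.
Conclusion: series converges; Borel-Cantelli yields f_k -> f a.e.


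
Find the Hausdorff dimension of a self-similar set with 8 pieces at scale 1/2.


For a self-similar set with N copies scaled by 1/r:
dim_H = log(N)/log(r) = log(8)/log(2)
= 2.079442/0.693147
= 3


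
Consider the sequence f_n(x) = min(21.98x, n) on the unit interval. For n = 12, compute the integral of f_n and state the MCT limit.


f(x) = 21.98x on [0,1]; f_n(x) = min(21.98x, n). At n = 12:
Step 1: f(x) reaches 12 at x = 12/21.98 = 0.545951
Step 2: integral(f_12) = integral(21.98x, 0, 0.545951) + integral(12, 0.545951, 1)
       = 21.98*0.545951^2/2 + 12*(1 - 0.545951)
       = 3.275705 + 5.44859
       = 8.724295
Step 3: As n -> infinity, f_n increases to f, so by MCT integral(f_n) -> integral(f) = 21.98/2 = 10.99.
Convergence: integral(f_12) = 8.724295 -> 10.99 as n -> infinity


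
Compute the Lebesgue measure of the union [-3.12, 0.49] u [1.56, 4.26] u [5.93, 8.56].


For pairwise disjoint intervals, m(union) = sum of lengths.
= (0.49 - -3.12) + (4.26 - 1.56) + (8.56 - 5.93)
= 3.61 + 2.7 + 2.63
= 8.94


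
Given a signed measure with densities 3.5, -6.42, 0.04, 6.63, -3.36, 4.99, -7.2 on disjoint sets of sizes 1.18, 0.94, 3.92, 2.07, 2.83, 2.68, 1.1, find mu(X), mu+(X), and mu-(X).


Step 1: Compute signed measure on each set:
  Set 1: 3.5 * 1.18 = 4.13
  Set 2: -6.42 * 0.94 = -6.0348
  Set 3: 0.04 * 3.92 = 0.1568
  Set 4: 6.63 * 2.07 = 13.7241
  Set 5: -3.36 * 2.83 = -9.5088
  Set 6: 4.99 * 2.68 = 13.3732
  Set 7: -7.2 * 1.1 = -7.92
Step 2: Total signed measure = (4.13) + (-6.0348) + (0.1568) + (13.7241) + (-9.5088) + (13.3732) + (-7.92)
     = 7.9205
Step 3: Positive part mu+(X) = sum of positive contributions = 31.3841
Step 4: Negative part mu-(X) = |sum of negative contributions| = 23.4636


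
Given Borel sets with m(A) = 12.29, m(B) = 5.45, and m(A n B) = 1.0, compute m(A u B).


By inclusion-exclusion: m(A u B) = m(A) + m(B) - m(A n B)
= 12.29 + 5.45 - 1.0
= 16.74


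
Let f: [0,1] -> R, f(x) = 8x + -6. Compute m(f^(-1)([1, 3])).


f^(-1)([1, 3]) = {x : 1 <= 8x + -6 <= 3}
Solving: (1 - -6)/8 <= x <= (3 - -6)/8
= [0.875, 1.125]
Intersecting with [0,1]: [0.875, 1]
Measure = 1 - 0.875 = 0.125


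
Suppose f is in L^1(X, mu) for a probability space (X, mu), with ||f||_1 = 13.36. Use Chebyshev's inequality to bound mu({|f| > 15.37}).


Chebyshev/Markov inequality: mu(|f| > eps) <= (||f||_p / eps)^p
Step 1: ||f||_1 / eps = 13.36 / 15.37 = 0.869226
Step 2: Raise to power p = 1:
  (0.869226)^1 = 0.869226
Step 3: Therefore mu(|f| > 15.37) <= 0.869226


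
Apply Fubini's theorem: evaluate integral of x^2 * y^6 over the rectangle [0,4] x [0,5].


By Fubini's theorem, the double integral factors as a product of single integrals:
Step 1: integral_0^4 x^2 dx = [x^3/3] from 0 to 4
     = 4^3/3 = 21.333333
Step 2: integral_0^5 y^6 dy = [y^7/7] from 0 to 5
     = 5^7/7 = 11160.714286
Step 3: Double integral = 21.333333 * 11160.714286 = 238095.238095


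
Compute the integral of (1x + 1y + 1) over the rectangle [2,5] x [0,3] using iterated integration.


By Fubini, integrate in x first, then y.
Step 1: Fix y, integrate over x in [2,5]:
  integral(1x + 1y + 1, x=2..5)
  = 1*(5^2 - 2^2)/2 + (1y + 1)*(5 - 2)
  = 10.5 + (1y + 1)*3
  = 10.5 + 3y + 3
  = 13.5 + 3y
Step 2: Integrate over y in [0,3]:
  integral(13.5 + 3y, y=0..3)
  = 13.5*3 + 3*(3^2 - 0^2)/2
  = 40.5 + 13.5
  = 54


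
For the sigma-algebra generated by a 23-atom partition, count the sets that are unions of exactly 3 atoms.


Each element of F is a union of some subset of the 23 atoms.
Elements that are unions of exactly 3 atoms correspond to 3-element subsets of the 23 atoms.
Count = C(23, 3) = 23! / (3! * 20!) = 1771.


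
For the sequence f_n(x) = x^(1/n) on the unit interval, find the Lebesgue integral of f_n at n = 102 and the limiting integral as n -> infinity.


At n = 102: f_102(x) = x^(1/102).
Step 1: integral(x^(1/102), 0, 1) = [x^(1/102+1) / (1/102+1)] from 0 to 1
     = 1 / (1/102 + 1) = 1 / ((102+1)/102) = 102/(102+1)
     = 102/103 = 0.990291
Step 2: As n -> infinity, f_n(x) = x^(1/n) -> 1 for x in (0,1], and f_n is increasing in n.
By MCT, lim_n integral(f_n) = integral(lim_n f_n) = integral(1, 0, 1) = 1.
Step 3: Verify convergence: 102/103 = 0.990291 -> 1


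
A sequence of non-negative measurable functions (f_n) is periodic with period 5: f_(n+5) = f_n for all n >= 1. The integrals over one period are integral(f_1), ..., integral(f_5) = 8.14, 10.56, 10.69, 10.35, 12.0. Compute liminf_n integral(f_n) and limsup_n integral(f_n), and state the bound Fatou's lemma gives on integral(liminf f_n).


The sequence (integral(f_n)) is periodic with period 5, repeating the values 8.14, 10.56, 10.69, 10.35, 12.0 indefinitely.
Step 1: For a periodic sequence, every tail (a_m, a_(m+1), ...) contains all 5 period values infinitely often.
Step 2: Hence inf of every tail = min of the period values = min(8.14, 10.56, 10.69, 10.35, 12.0) = 8.14.
        liminf_n integral(f_n) = sup over m of (inf of tail from m) = 8.14.
Step 3: Similarly sup of every tail = max of the period values = 12.
        limsup_n integral(f_n) = 12.
Step 4: Fatou's lemma: integral(liminf_n f_n) <= liminf_n integral(f_n) = 8.14.
        So the integral of the pointwise liminf is at most 8.14.


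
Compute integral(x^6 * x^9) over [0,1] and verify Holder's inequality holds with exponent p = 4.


Step 1: Exact integral of f*g = integral(x^15, 0, 1) = 1/16
     = 0.0625
Step 2: Holder bound with p=4, q=1.333333:
  ||f||_p = (integral x^24 dx)^(1/4) = (1/25)^(1/4) = 0.447214
  ||g||_q = (integral x^12 dx)^(1/1.333333) = (1/13)^(1/1.333333) = 0.146064
Step 3: Holder bound = ||f||_p * ||g||_q = 0.447214 * 0.146064 = 0.065322
Verification: 0.0625 <= 0.065322 (Holder holds)


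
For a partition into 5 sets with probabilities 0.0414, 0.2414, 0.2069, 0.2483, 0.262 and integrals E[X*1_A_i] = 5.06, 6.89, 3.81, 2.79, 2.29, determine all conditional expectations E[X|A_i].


For each cell A_i: E[X|A_i] = E[X*1_A_i] / P(A_i)
Step 1: E[X|A_1] = 5.06 / 0.0414 = 122.222222
Step 2: E[X|A_2] = 6.89 / 0.2414 = 28.541839
Step 3: E[X|A_3] = 3.81 / 0.2069 = 18.414693
Step 4: E[X|A_4] = 2.79 / 0.2483 = 11.236408
Step 5: E[X|A_5] = 2.29 / 0.262 = 8.740458
Verification: E[X] = sum E[X*1_A_i] = 5.06 + 6.89 + 3.81 + 2.79 + 2.29 = 20.84


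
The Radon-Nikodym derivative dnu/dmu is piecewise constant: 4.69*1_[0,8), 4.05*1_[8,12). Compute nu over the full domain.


Integrate each piece of the Radon-Nikodym derivative:
Step 1: integral_0^8 4.69 dx = 4.69*(8-0) = 4.69*8 = 37.52
Step 2: integral_8^12 4.05 dx = 4.05*(12-8) = 4.05*4 = 16.2
Total: 37.52 + 16.2 = 53.72


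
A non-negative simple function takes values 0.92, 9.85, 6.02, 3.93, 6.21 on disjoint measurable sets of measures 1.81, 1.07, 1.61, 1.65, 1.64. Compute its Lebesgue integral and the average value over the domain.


Step 1: Integral = sum(value_i * measure_i)
= 0.92*1.81 + 9.85*1.07 + 6.02*1.61 + 3.93*1.65 + 6.21*1.64
= 1.6652 + 10.5395 + 9.6922 + 6.4845 + 10.1844
= 38.5658
Step 2: Total measure of domain = 1.81 + 1.07 + 1.61 + 1.65 + 1.64 = 7.78
Step 3: Average value = 38.5658 / 7.78 = 4.957044


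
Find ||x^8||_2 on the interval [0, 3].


Step 1: ||f||_2 = (integral_0^3 |x^8|^2 dx)^(1/2)
     = (integral_0^3 x^16 dx)^(1/2)
Step 2: integral_0^3 x^16 dx = [x^17/(17)] from 0 to 3 = 3^17/17
     = 129140163/17 = 7.596480e+06
Step 3: ||f||_2 = (7.596480e+06)^(1/2) = 2756.171289


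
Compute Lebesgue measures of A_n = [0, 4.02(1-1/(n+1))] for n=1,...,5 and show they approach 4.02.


By continuity of measure from below: if A_n increases to A, then m(A_n) -> m(A).
Here A = [0, 4.02], so m(A) = 4.02
Step 1: a_1 = 4.02*(1 - 1/2) = 2.01, m(A_1) = 2.01
Step 2: a_2 = 4.02*(1 - 1/3) = 2.68, m(A_2) = 2.68
Step 3: a_3 = 4.02*(1 - 1/4) = 3.015, m(A_3) = 3.015
Step 4: a_4 = 4.02*(1 - 1/5) = 3.216, m(A_4) = 3.216
Step 5: a_5 = 4.02*(1 - 1/6) = 3.35, m(A_5) = 3.35
Limit: m(A_n) -> m([0,4.02]) = 4.02


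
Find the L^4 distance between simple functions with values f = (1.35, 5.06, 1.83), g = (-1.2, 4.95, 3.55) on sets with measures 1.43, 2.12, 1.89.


Step 1: Compute differences f_i - g_i:
  1.35 - -1.2 = 2.55
  5.06 - 4.95 = 0.11
  1.83 - 3.55 = -1.72
Step 2: Compute |diff|^4 * measure for each set:
  |2.55|^4 * 1.43 = 42.282506 * 1.43 = 60.463984
  |0.11|^4 * 2.12 = 1.464100e-04 * 2.12 = 3.103892e-04
  |-1.72|^4 * 1.89 = 8.752131 * 1.89 = 16.541527
Step 3: Sum = 77.005821
Step 4: ||f-g||_4 = (77.005821)^(1/4) = 2.962313


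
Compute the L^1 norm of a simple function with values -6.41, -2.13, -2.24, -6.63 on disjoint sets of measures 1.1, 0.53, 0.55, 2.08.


Step 1: Compute |f_i|^1 for each value:
  |-6.41|^1 = 6.41
  |-2.13|^1 = 2.13
  |-2.24|^1 = 2.24
  |-6.63|^1 = 6.63
Step 2: Multiply by measures and sum:
  6.41 * 1.1 = 7.051
  2.13 * 0.53 = 1.1289
  2.24 * 0.55 = 1.232
  6.63 * 2.08 = 13.7904
Sum = 7.051 + 1.1289 + 1.232 + 13.7904 = 23.2023
Step 3: Take the p-th root:
||f||_1 = (23.2023)^(1/1) = 23.2023


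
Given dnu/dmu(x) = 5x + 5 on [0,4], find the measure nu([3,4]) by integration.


nu(A) = integral_A (dnu/dmu) dmu = integral_3^4 (5x + 5) dx
Step 1: Antiderivative F(x) = (5/2)x^2 + 5x
Step 2: F(4) = (5/2)*4^2 + 5*4 = 40 + 20 = 60
Step 3: F(3) = (5/2)*3^2 + 5*3 = 22.5 + 15 = 37.5
Step 4: nu([3,4]) = F(4) - F(3) = 60 - 37.5 = 22.5
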